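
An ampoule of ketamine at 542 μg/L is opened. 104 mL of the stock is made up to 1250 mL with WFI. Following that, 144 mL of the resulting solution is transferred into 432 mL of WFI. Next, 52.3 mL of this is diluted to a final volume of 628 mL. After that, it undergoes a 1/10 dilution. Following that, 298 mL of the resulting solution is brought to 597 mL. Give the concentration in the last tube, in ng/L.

46.9 ng/L

Overall dilution factor = 12.02 × 4 × 12.01 × 10 × 2.003 = 1.16 × 10⁴.
542 μg/L / 1.16 × 10⁴ = 0.0469 μg/L = 46.9 ng/L.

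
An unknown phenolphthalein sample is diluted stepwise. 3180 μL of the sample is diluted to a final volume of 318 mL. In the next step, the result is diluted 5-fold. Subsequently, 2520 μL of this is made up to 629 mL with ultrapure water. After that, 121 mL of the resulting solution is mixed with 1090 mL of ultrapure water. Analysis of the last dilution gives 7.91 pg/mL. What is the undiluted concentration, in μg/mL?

Overall dilution factor = 100 × 5 × 249.6 × 10.01 = 1.25 × 10⁶.
Original = 7.91 pg/mL × 1.25 × 10⁶ = 9.88 × 10⁶ pg/mL = 9.88 μg/mL.

9.88 μg/mL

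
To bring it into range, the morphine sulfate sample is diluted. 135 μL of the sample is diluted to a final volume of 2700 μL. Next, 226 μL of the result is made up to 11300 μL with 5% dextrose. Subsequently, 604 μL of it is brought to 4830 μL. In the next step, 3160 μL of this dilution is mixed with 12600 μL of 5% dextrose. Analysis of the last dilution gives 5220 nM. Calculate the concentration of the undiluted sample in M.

Overall dilution factor = 20 × 50 × 7.997 × 4.987 = 3.99 × 10⁴.
Original = 5220 nM × 3.99 × 10⁴ = 2.08 × 10⁸ nM = 0.208 M.

0.208 M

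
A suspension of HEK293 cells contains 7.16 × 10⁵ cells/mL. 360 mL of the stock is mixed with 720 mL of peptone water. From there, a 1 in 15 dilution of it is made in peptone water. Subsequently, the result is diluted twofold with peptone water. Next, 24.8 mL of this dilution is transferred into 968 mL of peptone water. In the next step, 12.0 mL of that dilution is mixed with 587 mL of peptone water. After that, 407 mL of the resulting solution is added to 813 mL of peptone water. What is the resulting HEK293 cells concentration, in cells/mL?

1.33 cells/mL

Overall dilution factor = 3 × 15 × 2 × 40.03 × 49.92 × 2.998 = 5.39 × 10⁵.
7.16 × 10⁵ cells/mL / 5.39 × 10⁵ = 1.33 cells/mL.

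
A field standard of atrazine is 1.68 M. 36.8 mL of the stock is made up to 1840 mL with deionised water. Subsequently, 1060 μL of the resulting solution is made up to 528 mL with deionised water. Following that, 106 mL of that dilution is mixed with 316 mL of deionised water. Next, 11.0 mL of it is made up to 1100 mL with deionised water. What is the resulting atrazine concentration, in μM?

0.169 μM

Overall dilution factor = 50 × 498.1 × 3.981 × 100 = 9.92 × 10⁶.
1.68 M / 9.92 × 10⁶ = 1.69 × 10⁻⁷ M = 0.169 μM.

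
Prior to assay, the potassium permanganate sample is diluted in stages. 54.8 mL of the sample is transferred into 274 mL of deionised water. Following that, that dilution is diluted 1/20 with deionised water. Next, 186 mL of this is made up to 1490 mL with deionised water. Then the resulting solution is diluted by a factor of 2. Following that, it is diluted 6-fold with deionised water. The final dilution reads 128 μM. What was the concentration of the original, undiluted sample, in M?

Overall dilution factor = 6 × 20 × 8.011 × 2 × 6 = 1.15 × 10⁴.
Original = 128 μM × 1.15 × 10⁴ = 1.48 × 10⁶ μM = 1.48 M.

1.48 M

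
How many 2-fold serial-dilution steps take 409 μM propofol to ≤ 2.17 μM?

8

Need 2ⁿ ≥ 188, so n ≥ log(188)/log(2) = 7.56.
Minimum whole steps: n = 8.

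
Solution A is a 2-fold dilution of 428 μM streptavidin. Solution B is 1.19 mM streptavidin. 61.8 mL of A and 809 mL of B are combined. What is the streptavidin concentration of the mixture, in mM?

1.12 mM

C_A = 428 μM / 2 = 214 μM.
C_B = 1.19 mM = 1190 μM.
C_mix = (C_A·V_A + C_B·V_B)/(V_A + V_B) = (214×61.8 + 1190×809) / 870.8 = 1121 μM = 1.12 mM.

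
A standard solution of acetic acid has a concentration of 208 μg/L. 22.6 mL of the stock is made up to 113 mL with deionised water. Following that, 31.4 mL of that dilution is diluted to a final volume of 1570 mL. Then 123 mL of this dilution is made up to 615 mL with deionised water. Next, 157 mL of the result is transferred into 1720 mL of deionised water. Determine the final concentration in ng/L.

Overall dilution factor = 5 × 50 × 5 × 11.96 = 1.49 × 10⁴.
208 μg/L / 1.49 × 10⁴ = 0.0139 μg/L = 13.9 ng/L.

13.9 ng/L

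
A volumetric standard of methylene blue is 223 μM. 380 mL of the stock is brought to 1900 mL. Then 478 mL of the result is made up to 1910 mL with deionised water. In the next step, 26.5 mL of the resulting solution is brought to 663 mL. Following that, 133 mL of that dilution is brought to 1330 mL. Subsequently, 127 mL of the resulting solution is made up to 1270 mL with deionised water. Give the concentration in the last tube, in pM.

4460 pM

Overall dilution factor = 5 × 3.996 × 25.02 × 10 × 10 = 5.00 × 10⁴.
223 μM / 5.00 × 10⁴ = 4.46 × 10⁻³ μM = 4460 pM.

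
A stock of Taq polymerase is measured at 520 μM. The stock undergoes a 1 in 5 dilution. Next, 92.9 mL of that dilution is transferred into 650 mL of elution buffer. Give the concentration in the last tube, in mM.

Overall dilution factor = 5 × 7.997 = 40.0.
520 μM / 40.0 = 13.0 μM = 0.0130 mM.

0.0130 mM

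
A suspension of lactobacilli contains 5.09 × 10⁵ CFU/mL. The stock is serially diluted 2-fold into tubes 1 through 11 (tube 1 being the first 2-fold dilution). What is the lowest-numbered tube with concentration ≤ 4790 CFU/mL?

Tube n has concentration 5.09 × 10⁵ CFU/mL / 2ⁿ.
Need 2ⁿ ≥ 5.09 × 10⁵ CFU/mL / 4790 CFU/mL = 106, so n ≥ 6.73.
First such tube: n = 7.

tube 7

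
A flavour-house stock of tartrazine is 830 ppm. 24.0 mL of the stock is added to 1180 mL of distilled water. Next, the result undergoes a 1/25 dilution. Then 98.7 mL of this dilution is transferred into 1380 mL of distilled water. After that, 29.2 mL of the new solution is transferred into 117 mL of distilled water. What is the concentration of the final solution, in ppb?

Overall dilution factor = 50.17 × 25 × 14.98 × 5.007 = 9.41 × 10⁴.
830 ppm / 9.41 × 10⁴ = 8.82 × 10⁻³ ppm = 8.82 ppb.

8.82 ppb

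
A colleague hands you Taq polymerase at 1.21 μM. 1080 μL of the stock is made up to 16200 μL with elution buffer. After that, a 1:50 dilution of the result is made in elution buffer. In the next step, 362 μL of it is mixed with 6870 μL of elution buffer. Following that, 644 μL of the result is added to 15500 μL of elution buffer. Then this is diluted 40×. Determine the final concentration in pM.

0.0805 pM

Overall dilution factor = 15 × 50 × 19.98 × 25.07 × 40 = 1.50 × 10⁷.
1.21 μM / 1.50 × 10⁷ = 8.05 × 10⁻⁸ μM = 0.0805 pM.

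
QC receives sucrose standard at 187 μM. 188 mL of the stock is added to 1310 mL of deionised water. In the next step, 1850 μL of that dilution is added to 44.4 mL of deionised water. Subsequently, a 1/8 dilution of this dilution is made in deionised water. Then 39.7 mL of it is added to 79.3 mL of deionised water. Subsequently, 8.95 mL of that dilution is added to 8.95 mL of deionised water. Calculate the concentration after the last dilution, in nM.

Overall dilution factor = 7.968 × 25 × 8 × 2.997 × 2 = 9554.
187 μM / 9554 = 0.0196 μM = 19.6 nM.

19.6 nM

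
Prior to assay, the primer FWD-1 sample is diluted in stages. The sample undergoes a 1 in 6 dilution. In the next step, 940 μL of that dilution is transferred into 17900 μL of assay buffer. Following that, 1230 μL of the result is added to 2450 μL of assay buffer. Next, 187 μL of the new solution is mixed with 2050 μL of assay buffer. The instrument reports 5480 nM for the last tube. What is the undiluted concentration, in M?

Overall dilution factor = 6 × 20.04 × 2.992 × 11.96 = 4304.
Original = 5480 nM × 4304 = 2.36 × 10⁷ nM = 0.0236 M.

0.0236 M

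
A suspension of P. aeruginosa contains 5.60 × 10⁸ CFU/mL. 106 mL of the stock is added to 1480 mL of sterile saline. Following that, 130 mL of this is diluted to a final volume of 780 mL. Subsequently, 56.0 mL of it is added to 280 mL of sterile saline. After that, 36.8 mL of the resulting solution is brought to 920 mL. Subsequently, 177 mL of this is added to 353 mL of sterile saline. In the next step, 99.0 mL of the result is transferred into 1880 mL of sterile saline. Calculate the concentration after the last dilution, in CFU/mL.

695 CFU/mL

Overall dilution factor = 14.96 × 6 × 6 × 25 × 2.994 × 19.99 = 8.06 × 10⁵.
5.60 × 10⁸ CFU/mL / 8.06 × 10⁵ = 695 CFU/mL.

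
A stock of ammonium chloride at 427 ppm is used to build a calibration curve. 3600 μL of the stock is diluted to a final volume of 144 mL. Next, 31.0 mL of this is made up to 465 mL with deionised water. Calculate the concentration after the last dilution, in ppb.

Overall dilution factor = 40 × 15 = 600.
427 ppm / 600 = 0.712 ppm = 712 ppb.

712 ppb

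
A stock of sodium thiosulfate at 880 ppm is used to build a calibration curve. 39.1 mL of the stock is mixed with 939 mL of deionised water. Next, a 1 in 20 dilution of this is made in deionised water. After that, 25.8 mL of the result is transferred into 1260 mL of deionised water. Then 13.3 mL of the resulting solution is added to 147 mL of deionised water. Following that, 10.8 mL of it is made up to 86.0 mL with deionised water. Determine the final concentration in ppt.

368 ppt

Overall dilution factor = 25.02 × 20 × 49.84 × 12.05 × 7.963 = 2.39 × 10⁶.
880 ppm / 2.39 × 10⁶ = 3.68 × 10⁻⁴ ppm = 368 ppt.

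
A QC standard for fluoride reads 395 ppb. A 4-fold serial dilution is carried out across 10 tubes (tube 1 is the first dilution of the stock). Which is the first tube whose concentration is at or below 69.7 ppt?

Tube n has concentration 395 ppb / 4ⁿ.
Need 4ⁿ ≥ 395 ppb / 69.7 ppt = 5667, so n ≥ 6.23.
First such tube: n = 7.

tube 7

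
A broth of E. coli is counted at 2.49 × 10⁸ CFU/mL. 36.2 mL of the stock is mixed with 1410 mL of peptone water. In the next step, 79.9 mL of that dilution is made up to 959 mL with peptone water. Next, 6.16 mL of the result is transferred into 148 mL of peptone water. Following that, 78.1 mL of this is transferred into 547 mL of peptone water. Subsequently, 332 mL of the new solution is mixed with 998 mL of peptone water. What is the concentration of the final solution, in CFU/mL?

Overall dilution factor = 39.95 × 12.00 × 25.03 × 8.004 × 4.006 = 3.85 × 10⁵.
2.49 × 10⁸ CFU/mL / 3.85 × 10⁵ = 647 CFU/mL.

647 CFU/mL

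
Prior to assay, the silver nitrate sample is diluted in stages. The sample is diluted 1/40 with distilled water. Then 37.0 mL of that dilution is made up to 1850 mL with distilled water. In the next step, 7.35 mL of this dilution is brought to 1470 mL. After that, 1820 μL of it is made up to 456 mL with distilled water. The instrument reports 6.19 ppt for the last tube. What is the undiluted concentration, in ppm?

620 ppm

Overall dilution factor = 40 × 50 × 200 × 250.5 = 1.00 × 10⁸.
Original = 6.19 ppt × 1.00 × 10⁸ = 6.20 × 10⁸ ppt = 620 ppm.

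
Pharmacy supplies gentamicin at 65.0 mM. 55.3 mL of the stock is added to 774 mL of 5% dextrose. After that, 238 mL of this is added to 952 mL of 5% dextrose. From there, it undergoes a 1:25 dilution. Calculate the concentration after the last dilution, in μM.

34.7 μM

Overall dilution factor = 15.00 × 5 × 25 = 1875.
65.0 mM / 1875 = 0.0347 mM = 34.7 μM.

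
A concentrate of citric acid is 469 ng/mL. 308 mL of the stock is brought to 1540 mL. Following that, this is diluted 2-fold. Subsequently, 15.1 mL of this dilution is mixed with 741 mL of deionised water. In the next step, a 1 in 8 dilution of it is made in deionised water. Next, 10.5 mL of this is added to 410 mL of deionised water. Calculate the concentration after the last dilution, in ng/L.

Overall dilution factor = 5 × 2 × 50.07 × 8 × 40.05 = 1.60 × 10⁵.
469 ng/mL / 1.60 × 10⁵ = 2.92 × 10⁻³ ng/mL = 2.92 ng/L.

2.92 ng/L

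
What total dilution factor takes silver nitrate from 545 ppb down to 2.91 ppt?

1.87 × 10⁵

Factor = C₀/C_target = 545 ppb / 2.91 ppt = 1.87 × 10⁵.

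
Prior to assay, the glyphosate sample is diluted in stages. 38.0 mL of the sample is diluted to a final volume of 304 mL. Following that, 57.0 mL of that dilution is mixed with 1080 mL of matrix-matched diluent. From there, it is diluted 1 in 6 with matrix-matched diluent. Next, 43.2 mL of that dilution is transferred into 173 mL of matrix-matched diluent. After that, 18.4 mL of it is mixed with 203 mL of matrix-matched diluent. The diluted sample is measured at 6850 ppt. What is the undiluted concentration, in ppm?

395 ppm

Overall dilution factor = 8 × 19.95 × 6 × 5.005 × 12.03 = 5.77 × 10⁴.
Original = 6850 ppt × 5.77 × 10⁴ = 3.95 × 10⁸ ppt = 395 ppm.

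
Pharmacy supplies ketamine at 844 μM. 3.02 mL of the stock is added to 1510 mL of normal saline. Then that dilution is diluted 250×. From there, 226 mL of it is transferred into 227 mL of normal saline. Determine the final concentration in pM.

Overall dilution factor = 501 × 250 × 2.004 = 2.51 × 10⁵.
844 μM / 2.51 × 10⁵ = 3.36 × 10⁻³ μM = 3360 pM.

3360 pM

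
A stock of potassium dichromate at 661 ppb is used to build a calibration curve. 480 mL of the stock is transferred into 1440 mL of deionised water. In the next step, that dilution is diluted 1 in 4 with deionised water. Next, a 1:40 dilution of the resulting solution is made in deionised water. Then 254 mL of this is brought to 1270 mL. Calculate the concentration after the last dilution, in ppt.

Overall dilution factor = 4 × 4 × 40 × 5 = 3200.
661 ppb / 3200 = 0.207 ppb = 207 ppt.

207 ppt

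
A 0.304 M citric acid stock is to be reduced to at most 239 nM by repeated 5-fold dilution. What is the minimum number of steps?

9

Need 5ⁿ ≥ 1.27 × 10⁶, so n ≥ log(1.27 × 10⁶)/log(5) = 8.73.
Minimum whole steps: n = 9.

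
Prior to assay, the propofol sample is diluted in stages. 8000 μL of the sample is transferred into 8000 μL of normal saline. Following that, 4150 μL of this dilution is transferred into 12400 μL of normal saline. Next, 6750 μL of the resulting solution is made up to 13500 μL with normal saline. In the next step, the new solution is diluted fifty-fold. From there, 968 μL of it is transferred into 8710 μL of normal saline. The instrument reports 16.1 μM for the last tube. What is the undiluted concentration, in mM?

128 mM

Overall dilution factor = 2 × 3.988 × 2 × 50 × 9.998 = 7974.
Original = 16.1 μM × 7974 = 1.28 × 10⁵ μM = 128 mM.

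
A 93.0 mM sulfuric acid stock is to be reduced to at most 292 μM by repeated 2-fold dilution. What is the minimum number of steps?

Need 2ⁿ ≥ 318, so n ≥ log(318)/log(2) = 8.32.
Minimum whole steps: n = 9.

9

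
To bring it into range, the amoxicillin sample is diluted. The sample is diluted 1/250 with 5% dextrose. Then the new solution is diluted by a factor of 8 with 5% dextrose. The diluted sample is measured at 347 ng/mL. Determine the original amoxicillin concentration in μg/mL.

Overall dilution factor = 250 × 8 = 2000.
Original = 347 ng/mL × 2000 = 6.94 × 10⁵ ng/mL = 694 μg/mL.

694 μg/mL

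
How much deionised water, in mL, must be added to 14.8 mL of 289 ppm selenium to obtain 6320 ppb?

662 mL

6320 ppb = 6.32 ppm.
V₂ = C₁V₁/C₂ = 289 × 14.8 / 6.32 = 677 mL.
Diluent to add = V₂ − V₁ = 677 − 14.8 = 662 mL.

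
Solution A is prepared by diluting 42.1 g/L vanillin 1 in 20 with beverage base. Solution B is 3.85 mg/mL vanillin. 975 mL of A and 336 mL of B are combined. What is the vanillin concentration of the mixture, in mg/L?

C_A = 42.1 g/L / 20 = 2.10 g/L.
C_B = 3.85 mg/mL = 3.85 g/L.
C_mix = (C_A·V_A + C_B·V_B)/(V_A + V_B) = (2.10×975 + 3.85×336) / 1311 = 2.55 g/L = 2550 mg/L.

2550 mg/L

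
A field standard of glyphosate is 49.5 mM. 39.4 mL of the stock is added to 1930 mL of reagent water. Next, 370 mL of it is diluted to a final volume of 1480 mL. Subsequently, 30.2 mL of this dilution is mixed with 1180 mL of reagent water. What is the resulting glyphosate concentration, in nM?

Overall dilution factor = 49.98 × 4 × 40.07 = 8012.
49.5 mM / 8012 = 6.18 × 10⁻³ mM = 6180 nM.

6180 nM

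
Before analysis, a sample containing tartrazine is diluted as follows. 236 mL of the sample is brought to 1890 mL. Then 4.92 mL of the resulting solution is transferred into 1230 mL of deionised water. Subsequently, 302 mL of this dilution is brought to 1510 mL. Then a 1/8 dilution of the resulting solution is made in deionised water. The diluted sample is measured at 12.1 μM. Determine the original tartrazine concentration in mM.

Overall dilution factor = 8.008 × 251 × 5 × 8 = 8.04 × 10⁴.
Original = 12.1 μM × 8.04 × 10⁴ = 9.73 × 10⁵ μM = 973 mM.

973 mM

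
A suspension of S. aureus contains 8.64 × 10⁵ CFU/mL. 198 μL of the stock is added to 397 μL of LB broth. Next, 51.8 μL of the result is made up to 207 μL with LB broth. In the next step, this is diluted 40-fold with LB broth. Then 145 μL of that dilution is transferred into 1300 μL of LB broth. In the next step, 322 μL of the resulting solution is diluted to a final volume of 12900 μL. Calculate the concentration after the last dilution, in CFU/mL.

Overall dilution factor = 3.005 × 3.996 × 40 × 9.966 × 40.06 = 1.92 × 10⁵.
8.64 × 10⁵ CFU/mL / 1.92 × 10⁵ = 4.51 CFU/mL.

4.51 CFU/mL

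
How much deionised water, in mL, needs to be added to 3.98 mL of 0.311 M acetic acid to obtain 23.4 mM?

48.9 mL

23.4 mM = 0.0234 M.
V₂ = C₁V₁/C₂ = 0.311 × 3.98 / 0.0234 = 52.9 mL.
Diluent to add = V₂ − V₁ = 52.9 − 3.98 = 48.9 mL.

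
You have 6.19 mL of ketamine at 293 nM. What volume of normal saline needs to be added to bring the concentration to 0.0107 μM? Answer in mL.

0.0107 μM = 10.7 nM.
V₂ = C₁V₁/C₂ = 293 × 6.19 / 10.7 = 170 mL.
Diluent to add = V₂ − V₁ = 170 − 6.19 = 163 mL.

163 mL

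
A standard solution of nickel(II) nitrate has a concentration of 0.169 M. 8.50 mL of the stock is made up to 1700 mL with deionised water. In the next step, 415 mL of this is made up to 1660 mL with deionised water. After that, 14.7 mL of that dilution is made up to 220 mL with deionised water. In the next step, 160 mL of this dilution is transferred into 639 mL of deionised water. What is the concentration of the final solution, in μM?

2.83 μM

Overall dilution factor = 200 × 4 × 14.97 × 4.994 = 5.98 × 10⁴.
0.169 M / 5.98 × 10⁴ = 2.83 × 10⁻⁶ M = 2.83 μM.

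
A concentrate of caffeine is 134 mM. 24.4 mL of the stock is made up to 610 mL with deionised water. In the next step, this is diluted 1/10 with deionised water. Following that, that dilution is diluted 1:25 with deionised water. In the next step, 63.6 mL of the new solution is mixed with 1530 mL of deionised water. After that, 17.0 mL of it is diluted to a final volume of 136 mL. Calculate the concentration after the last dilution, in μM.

0.107 μM

Overall dilution factor = 25 × 10 × 25 × 25.06 × 8 = 1.25 × 10⁶.
134 mM / 1.25 × 10⁶ = 1.07 × 10⁻⁴ mM = 0.107 μM.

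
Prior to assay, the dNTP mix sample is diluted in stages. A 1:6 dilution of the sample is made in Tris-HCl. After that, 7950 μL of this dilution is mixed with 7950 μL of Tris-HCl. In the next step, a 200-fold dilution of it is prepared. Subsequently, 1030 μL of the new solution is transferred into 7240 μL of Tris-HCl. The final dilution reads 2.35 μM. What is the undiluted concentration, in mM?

Overall dilution factor = 6 × 2 × 200 × 8.029 = 1.93 × 10⁴.
Original = 2.35 μM × 1.93 × 10⁴ = 4.53 × 10⁴ μM = 45.3 mM.

45.3 mM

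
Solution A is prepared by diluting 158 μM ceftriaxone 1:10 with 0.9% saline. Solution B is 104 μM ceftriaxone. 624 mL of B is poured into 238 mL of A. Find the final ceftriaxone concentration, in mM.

0.0796 mM

C_A = 158 μM / 10 = 15.8 μM.
C_mix = (C_A·V_A + C_B·V_B)/(V_A + V_B) = (15.8×238 + 104×624) / 862.0 = 79.6 μM = 0.0796 mM.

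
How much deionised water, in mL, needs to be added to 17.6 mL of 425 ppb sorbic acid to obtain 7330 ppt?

7330 ppt = 7.33 ppb.
V₂ = C₁V₁/C₂ = 425 × 17.6 / 7.33 = 1020 mL.
Diluent to add = V₂ − V₁ = 1020 − 17.6 = 1000 mL.

1000 mL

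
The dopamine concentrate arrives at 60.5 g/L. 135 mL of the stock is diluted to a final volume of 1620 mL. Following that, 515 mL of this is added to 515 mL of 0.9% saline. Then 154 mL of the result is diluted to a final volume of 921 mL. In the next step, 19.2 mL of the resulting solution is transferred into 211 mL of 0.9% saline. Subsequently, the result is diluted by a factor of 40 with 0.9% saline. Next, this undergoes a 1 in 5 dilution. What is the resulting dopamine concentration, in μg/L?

176 μg/L

Overall dilution factor = 12 × 2 × 5.981 × 11.99 × 40 × 5 = 3.44 × 10⁵.
60.5 g/L / 3.44 × 10⁵ = 1.76 × 10⁻⁴ g/L = 176 μg/L.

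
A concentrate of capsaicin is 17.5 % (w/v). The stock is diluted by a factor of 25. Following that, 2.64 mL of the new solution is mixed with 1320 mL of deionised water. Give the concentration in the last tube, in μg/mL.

Overall dilution factor = 25 × 501 = 1.25 × 10⁴.
17.5 % (w/v) / 1.25 × 10⁴ = 1.40 × 10⁻³ % (w/v) = 14.0 μg/mL.

14.0 μg/mL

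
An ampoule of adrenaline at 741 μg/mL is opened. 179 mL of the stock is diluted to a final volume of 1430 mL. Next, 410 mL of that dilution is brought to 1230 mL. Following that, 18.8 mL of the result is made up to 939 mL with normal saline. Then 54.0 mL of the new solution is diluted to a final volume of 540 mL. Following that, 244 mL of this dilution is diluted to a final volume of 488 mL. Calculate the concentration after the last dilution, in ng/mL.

31.0 ng/mL

Overall dilution factor = 7.989 × 3 × 49.95 × 10 × 2 = 2.39 × 10⁴.
741 μg/mL / 2.39 × 10⁴ = 0.0310 μg/mL = 31.0 ng/mL.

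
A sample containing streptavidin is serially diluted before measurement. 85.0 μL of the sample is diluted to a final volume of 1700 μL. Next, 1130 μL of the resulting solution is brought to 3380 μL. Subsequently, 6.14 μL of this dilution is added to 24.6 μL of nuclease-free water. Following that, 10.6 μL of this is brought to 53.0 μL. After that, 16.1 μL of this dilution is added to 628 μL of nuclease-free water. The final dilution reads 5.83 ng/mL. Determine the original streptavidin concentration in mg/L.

Overall dilution factor = 20 × 2.991 × 5.007 × 5 × 40.01 = 5.99 × 10⁴.
Original = 5.83 ng/mL × 5.99 × 10⁴ = 3.49 × 10⁵ ng/mL = 349 mg/L.

349 mg/L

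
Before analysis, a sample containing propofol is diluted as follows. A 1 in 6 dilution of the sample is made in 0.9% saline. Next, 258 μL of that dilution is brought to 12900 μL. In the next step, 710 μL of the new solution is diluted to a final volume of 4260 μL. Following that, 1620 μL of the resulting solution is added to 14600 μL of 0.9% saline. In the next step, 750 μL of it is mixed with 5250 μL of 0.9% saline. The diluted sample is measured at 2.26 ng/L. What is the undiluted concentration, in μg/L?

Overall dilution factor = 6 × 50 × 6 × 10.01 × 8 = 1.44 × 10⁵.
Original = 2.26 ng/L × 1.44 × 10⁵ = 3.26 × 10⁵ ng/L = 326 μg/L.

326 μg/L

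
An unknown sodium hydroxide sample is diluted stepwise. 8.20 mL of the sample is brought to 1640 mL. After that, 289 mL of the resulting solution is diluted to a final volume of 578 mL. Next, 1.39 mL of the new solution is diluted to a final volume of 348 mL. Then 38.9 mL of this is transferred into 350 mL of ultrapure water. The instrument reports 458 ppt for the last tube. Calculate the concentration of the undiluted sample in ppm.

459 ppm

Overall dilution factor = 200 × 2 × 250.4 × 9.997 = 1.00 × 10⁶.
Original = 458 ppt × 1.00 × 10⁶ = 4.59 × 10⁸ ppt = 459 ppm.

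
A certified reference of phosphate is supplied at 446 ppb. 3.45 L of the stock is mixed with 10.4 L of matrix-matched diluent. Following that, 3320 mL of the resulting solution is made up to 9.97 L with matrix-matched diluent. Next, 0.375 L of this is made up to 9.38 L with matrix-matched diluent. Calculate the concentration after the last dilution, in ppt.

Overall dilution factor = 4.014 × 3.003 × 25.01 = 302.
446 ppb / 302 = 1.48 ppb = 1480 ppt.

1480 ppt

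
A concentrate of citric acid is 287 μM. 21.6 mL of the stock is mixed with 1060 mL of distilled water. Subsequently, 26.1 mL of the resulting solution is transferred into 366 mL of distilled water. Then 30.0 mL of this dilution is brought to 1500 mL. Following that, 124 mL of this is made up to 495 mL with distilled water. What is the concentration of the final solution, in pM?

1910 pM

Overall dilution factor = 50.07 × 15.02 × 50 × 3.992 = 1.50 × 10⁵.
287 μM / 1.50 × 10⁵ = 1.91 × 10⁻³ μM = 1910 pM.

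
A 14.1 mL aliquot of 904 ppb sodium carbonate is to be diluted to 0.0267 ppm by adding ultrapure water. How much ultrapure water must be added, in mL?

463 mL

0.0267 ppm = 26.7 ppb.
V₂ = C₁V₁/C₂ = 904 × 14.1 / 26.7 = 477 mL.
Diluent to add = V₂ − V₁ = 477 − 14.1 = 463 mL.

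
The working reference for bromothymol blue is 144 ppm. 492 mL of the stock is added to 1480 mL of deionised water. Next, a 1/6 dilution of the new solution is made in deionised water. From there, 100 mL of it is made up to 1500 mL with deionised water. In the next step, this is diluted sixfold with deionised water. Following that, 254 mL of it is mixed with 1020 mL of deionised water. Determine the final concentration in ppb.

13.3 ppb

Overall dilution factor = 4.008 × 6 × 15 × 6 × 5.016 = 1.09 × 10⁴.
144 ppm / 1.09 × 10⁴ = 0.0133 ppm = 13.3 ppb.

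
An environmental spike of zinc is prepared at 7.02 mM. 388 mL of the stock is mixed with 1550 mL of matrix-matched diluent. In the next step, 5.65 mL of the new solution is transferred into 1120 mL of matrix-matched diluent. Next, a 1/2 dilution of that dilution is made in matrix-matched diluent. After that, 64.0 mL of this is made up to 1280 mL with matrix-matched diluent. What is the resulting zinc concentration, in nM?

Overall dilution factor = 4.995 × 199.2 × 2 × 20 = 3.98 × 10⁴.
7.02 mM / 3.98 × 10⁴ = 1.76 × 10⁻⁴ mM = 176 nM.

176 nM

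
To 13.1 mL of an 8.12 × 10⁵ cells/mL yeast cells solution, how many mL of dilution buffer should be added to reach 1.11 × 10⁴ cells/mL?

945 mL

V₂ = C₁V₁/C₂ = 8.12 × 10⁵ × 13.1 / 1.11 × 10⁴ = 958 mL.
Diluent to add = V₂ − V₁ = 958 − 13.1 = 945 mL.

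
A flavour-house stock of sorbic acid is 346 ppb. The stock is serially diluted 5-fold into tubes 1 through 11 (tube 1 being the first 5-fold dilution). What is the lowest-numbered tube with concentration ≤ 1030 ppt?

tube 4

Tube n has concentration 346 ppb / 5ⁿ.
Need 5ⁿ ≥ 346 ppb / 1030 ppt = 336, so n ≥ 3.61.
First such tube: n = 4.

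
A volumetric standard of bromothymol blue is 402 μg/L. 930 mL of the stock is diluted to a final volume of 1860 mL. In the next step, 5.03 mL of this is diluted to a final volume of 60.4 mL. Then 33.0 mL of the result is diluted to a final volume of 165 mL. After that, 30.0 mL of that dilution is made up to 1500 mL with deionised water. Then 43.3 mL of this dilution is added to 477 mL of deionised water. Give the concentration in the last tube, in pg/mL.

Overall dilution factor = 2 × 12.01 × 5 × 50 × 12.02 = 7.21 × 10⁴.
402 μg/L / 7.21 × 10⁴ = 5.57 × 10⁻³ μg/L = 5.57 pg/mL.

5.57 pg/mL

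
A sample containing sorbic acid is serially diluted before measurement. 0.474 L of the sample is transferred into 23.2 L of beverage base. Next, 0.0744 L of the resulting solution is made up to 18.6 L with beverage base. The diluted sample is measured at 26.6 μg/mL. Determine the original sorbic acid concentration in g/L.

Overall dilution factor = 49.95 × 250 = 1.25 × 10⁴.
Original = 26.6 μg/mL × 1.25 × 10⁴ = 3.32 × 10⁵ μg/mL = 332 g/L.

332 g/L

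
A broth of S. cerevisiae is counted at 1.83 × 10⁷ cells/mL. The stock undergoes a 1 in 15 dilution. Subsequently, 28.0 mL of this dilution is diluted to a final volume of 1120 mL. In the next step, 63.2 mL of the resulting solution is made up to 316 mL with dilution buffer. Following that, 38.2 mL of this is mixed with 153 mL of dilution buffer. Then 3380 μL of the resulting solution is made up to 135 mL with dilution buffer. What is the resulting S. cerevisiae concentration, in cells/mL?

30.5 cells/mL

Overall dilution factor = 15 × 40 × 5 × 5.005 × 39.94 = 6.00 × 10⁵.
1.83 × 10⁷ cells/mL / 6.00 × 10⁵ = 30.5 cells/mL.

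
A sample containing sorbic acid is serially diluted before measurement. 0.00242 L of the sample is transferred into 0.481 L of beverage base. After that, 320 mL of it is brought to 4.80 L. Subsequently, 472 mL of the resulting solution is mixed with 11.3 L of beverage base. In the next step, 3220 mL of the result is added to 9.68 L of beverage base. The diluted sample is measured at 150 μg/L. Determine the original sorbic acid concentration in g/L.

44.9 g/L

Overall dilution factor = 199.8 × 15 × 24.94 × 4.006 = 2.99 × 10⁵.
Original = 150 μg/L × 2.99 × 10⁵ = 4.49 × 10⁷ μg/L = 44.9 g/L.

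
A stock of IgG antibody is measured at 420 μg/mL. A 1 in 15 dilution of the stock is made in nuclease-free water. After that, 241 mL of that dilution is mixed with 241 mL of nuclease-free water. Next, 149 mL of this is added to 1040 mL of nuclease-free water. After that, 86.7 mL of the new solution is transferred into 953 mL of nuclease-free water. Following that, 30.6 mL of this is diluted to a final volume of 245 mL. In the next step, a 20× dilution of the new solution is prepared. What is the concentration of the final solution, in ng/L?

914 ng/L

Overall dilution factor = 15 × 2 × 7.980 × 11.99 × 8.007 × 20 = 4.60 × 10⁵.
420 μg/mL / 4.60 × 10⁵ = 9.14 × 10⁻⁴ μg/mL = 914 ng/L.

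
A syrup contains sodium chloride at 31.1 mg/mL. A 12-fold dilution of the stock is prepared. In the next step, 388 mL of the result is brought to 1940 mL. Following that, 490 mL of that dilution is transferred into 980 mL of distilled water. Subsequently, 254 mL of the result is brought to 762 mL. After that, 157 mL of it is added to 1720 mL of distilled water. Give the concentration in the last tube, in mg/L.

4.82 mg/L

Overall dilution factor = 12 × 5 × 3 × 3 × 11.96 = 6456.
31.1 mg/mL / 6456 = 4.82 × 10⁻³ mg/mL = 4.82 mg/L.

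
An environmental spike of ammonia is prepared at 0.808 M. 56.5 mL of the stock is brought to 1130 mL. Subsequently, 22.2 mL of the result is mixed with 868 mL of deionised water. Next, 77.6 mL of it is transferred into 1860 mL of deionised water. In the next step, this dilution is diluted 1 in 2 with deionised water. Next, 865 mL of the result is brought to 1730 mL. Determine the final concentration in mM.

Overall dilution factor = 20 × 40.10 × 24.97 × 2 × 2 = 8.01 × 10⁴.
0.808 M / 8.01 × 10⁴ = 1.01 × 10⁻⁵ M = 0.0101 mM.

0.0101 mM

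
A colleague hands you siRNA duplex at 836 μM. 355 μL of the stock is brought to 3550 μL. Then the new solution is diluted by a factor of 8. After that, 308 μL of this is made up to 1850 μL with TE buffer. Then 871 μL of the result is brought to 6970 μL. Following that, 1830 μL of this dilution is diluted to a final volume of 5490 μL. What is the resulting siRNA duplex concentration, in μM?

0.0725 μM

Overall dilution factor = 10 × 8 × 6.006 × 8.002 × 3 = 1.15 × 10⁴.
836 μM / 1.15 × 10⁴ = 0.0725 μM.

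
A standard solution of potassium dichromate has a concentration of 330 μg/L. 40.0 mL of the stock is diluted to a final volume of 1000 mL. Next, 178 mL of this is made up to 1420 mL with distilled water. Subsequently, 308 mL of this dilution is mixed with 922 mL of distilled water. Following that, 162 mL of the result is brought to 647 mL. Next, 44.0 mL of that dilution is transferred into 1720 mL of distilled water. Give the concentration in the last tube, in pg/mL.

2.59 pg/mL

Overall dilution factor = 25 × 7.978 × 3.994 × 3.994 × 40.09 = 1.28 × 10⁵.
330 μg/L / 1.28 × 10⁵ = 2.59 × 10⁻³ μg/L = 2.59 pg/mL.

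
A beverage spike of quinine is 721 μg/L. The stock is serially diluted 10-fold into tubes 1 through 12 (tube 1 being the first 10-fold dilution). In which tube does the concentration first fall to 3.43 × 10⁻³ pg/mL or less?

Tube n has concentration 721 μg/L / 10ⁿ.
Need 10ⁿ ≥ 721 μg/L / 3.43 × 10⁻³ pg/mL = 2.10 × 10⁸, so n ≥ 8.32.
First such tube: n = 9.

tube 9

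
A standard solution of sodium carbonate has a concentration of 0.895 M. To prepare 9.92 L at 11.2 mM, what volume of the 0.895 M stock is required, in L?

0.124 L

11.2 mM = 0.0112 M.
V₁ = C₂V₂/C₁ = 0.0112 × 9.92 / 0.895 = 0.124 L.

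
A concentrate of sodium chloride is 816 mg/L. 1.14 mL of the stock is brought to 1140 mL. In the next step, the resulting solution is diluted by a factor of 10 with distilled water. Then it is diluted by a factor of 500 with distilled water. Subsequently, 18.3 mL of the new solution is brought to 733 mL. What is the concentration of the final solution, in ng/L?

Overall dilution factor = 1000 × 10 × 500 × 40.05 = 2.00 × 10⁸.
816 mg/L / 2.00 × 10⁸ = 4.07 × 10⁻⁶ mg/L = 4.07 ng/L.

4.07 ng/L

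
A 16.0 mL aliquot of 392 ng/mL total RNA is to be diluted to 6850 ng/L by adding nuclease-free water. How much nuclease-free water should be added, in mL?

900 mL

6850 ng/L = 6.85 ng/mL.
V₂ = C₁V₁/C₂ = 392 × 16.0 / 6.85 = 916 mL.
Diluent to add = V₂ − V₁ = 916 − 16.0 = 900 mL.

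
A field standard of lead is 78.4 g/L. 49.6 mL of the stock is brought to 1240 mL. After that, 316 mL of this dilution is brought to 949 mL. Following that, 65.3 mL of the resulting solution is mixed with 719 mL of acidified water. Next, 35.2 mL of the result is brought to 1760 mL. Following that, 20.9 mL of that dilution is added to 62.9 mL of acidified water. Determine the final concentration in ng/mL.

Overall dilution factor = 25 × 3.003 × 12.01 × 50 × 4.010 = 1.81 × 10⁵.
78.4 g/L / 1.81 × 10⁵ = 4.34 × 10⁻⁴ g/L = 434 ng/mL.

434 ng/mL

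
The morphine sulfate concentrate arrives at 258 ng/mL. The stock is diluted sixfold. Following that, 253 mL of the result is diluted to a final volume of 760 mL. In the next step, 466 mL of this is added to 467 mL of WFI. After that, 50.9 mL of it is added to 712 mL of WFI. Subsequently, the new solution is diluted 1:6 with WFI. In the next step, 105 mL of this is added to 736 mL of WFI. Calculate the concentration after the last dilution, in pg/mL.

9.93 pg/mL

Overall dilution factor = 6 × 3.004 × 2.002 × 14.99 × 6 × 8.010 = 2.60 × 10⁴.
258 ng/mL / 2.60 × 10⁴ = 9.93 × 10⁻³ ng/mL = 9.93 pg/mL.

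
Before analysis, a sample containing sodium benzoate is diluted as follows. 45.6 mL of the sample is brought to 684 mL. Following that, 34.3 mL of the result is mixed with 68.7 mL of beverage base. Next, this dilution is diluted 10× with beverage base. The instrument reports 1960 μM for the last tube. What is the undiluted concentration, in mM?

Overall dilution factor = 15 × 3.003 × 10 = 450.
Original = 1960 μM × 450 = 8.83 × 10⁵ μM = 883 mM.

883 mM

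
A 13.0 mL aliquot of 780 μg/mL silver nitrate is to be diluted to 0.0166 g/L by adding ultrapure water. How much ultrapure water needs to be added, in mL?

598 mL

0.0166 g/L = 16.6 μg/mL.
V₂ = C₁V₁/C₂ = 780 × 13.0 / 16.6 = 611 mL.
Diluent to add = V₂ − V₁ = 611 − 13.0 = 598 mL.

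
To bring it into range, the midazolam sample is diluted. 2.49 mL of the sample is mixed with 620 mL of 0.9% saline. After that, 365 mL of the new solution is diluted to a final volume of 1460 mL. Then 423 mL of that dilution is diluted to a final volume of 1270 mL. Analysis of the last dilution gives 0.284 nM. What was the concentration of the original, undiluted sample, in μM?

Overall dilution factor = 250.0 × 4 × 3.002 = 3002.
Original = 0.284 nM × 3002 = 853 nM = 0.853 μM.

0.853 μM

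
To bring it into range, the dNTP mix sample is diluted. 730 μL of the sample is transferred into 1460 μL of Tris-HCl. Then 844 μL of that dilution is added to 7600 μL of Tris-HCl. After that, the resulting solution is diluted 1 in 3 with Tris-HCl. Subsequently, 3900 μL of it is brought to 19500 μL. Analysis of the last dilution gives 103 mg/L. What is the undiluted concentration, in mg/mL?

46.4 mg/mL

Overall dilution factor = 3 × 10.00 × 3 × 5 = 450.
Original = 103 mg/L × 450 = 4.64 × 10⁴ mg/L = 46.4 mg/mL.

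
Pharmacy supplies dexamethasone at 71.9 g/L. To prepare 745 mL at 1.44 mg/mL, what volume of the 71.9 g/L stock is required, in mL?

1.44 mg/mL = 1.44 g/L.
V₁ = C₂V₂/C₁ = 1.44 × 745 / 71.9 = 14.9 mL.

14.9 mL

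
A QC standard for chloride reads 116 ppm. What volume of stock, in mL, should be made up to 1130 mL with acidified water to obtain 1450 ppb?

14.1 mL

1450 ppb = 1.45 ppm.
V₁ = C₂V₂/C₁ = 1.45 × 1130 / 116 = 14.1 mL.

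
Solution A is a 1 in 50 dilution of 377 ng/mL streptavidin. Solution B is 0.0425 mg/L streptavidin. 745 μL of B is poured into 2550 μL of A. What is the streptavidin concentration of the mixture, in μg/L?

C_A = 377 ng/mL / 50 = 7.54 ng/mL.
C_B = 0.0425 mg/L = 42.5 ng/mL.
C_mix = (C_A·V_A + C_B·V_B)/(V_A + V_B) = (7.54×2550 + 42.5×745) / 3295 = 15.4 ng/mL = 15.4 μg/L.

15.4 μg/L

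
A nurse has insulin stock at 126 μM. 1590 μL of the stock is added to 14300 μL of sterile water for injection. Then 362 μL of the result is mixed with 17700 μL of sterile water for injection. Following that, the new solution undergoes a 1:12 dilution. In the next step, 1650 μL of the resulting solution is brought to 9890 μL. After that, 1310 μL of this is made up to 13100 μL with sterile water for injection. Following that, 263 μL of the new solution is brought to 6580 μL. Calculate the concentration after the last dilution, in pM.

14.0 pM

Overall dilution factor = 9.994 × 49.90 × 12 × 5.994 × 10 × 25.02 = 8.97 × 10⁶.
126 μM / 8.97 × 10⁶ = 1.40 × 10⁻⁵ μM = 14.0 pM.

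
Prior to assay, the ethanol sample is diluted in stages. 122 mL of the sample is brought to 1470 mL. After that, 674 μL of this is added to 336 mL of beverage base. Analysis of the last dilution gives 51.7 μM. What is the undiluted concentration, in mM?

Overall dilution factor = 12.05 × 499.5 = 6019.
Original = 51.7 μM × 6019 = 3.11 × 10⁵ μM = 311 mM.

311 mM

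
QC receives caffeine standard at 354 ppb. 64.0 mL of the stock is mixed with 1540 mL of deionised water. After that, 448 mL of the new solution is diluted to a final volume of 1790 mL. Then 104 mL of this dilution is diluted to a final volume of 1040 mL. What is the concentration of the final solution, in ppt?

354 ppt

Overall dilution factor = 25.06 × 3.996 × 10 = 1001.
354 ppb / 1001 = 0.354 ppb = 354 ppt.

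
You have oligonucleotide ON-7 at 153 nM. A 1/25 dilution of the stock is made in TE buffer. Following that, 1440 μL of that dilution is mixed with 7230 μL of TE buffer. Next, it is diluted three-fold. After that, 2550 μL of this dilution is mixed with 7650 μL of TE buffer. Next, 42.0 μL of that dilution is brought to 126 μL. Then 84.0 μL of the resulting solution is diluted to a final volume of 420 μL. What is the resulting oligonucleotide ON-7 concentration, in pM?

5.65 pM

Overall dilution factor = 25 × 6.021 × 3 × 4 × 3 × 5 = 2.71 × 10⁴.
153 nM / 2.71 × 10⁴ = 5.65 × 10⁻³ nM = 5.65 pM.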